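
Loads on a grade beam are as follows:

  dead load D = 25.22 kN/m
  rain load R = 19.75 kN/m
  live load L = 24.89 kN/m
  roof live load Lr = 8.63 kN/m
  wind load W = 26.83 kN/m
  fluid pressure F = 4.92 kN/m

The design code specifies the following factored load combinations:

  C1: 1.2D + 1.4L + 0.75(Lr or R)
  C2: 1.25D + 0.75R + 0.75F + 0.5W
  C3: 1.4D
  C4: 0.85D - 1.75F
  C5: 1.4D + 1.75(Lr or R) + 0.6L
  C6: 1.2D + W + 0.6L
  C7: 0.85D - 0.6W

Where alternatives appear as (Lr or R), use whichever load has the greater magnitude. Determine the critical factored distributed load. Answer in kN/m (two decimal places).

84.80 kN/m

(Lr or R) → R = 19.75 kN/m.
C1: 1.2(25.22) + 1.4(24.89) + 0.75(19.75) = 30.26 + 34.85 + 14.81 = 79.92
C2: 1.25(25.22) + 0.75(19.75) + 0.75(4.92) + 0.5(26.83) = 63.44
C3: 1.4(25.22) = 35.31
C4: 0.85(25.22) - 1.75(4.92) = 21.44 - 8.61 = 12.83
C5: 1.4(25.22) + 1.75(19.75) + 0.6(24.89) = 35.31 + 34.56 + 14.93 = 84.80
C6: 1.2(25.22) + 1.0(26.83) + 0.6(24.89) = 72.03
C7: 0.85(25.22) - 0.6(26.83) = 21.44 - 16.10 = 5.34
The controlling combination is 5, giving 84.80 kN/m.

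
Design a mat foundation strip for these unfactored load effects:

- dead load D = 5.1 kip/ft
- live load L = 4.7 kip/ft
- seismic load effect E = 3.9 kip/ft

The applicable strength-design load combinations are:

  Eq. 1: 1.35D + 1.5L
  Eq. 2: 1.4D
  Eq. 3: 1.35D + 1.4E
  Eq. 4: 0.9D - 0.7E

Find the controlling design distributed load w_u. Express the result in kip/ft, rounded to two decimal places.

13.94 kip/ft

Eq. 1: 1.35(5.1) + 1.5(4.7) = 6.89 + 7.05 = 13.94
Eq. 2: 1.4(5.1) = 7.14
Eq. 3: 1.35(5.1) + 1.4(3.9) = 6.89 + 5.46 = 12.35
Eq. 4: 0.9(5.1) - 0.7(3.9) = 4.59 - 2.73 = 1.86
Combination 1 governs: w_u = 13.94 kip/ft.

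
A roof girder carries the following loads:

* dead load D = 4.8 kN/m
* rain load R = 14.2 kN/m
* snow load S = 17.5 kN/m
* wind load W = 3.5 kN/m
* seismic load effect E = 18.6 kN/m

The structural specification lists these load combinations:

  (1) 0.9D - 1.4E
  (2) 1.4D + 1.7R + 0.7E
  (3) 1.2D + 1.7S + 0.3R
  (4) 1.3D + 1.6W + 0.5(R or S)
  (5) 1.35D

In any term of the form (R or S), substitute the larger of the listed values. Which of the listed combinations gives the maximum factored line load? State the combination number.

(R or S) → S = 17.5 kN/m.
(1) 0.9(4.8) - 1.4(18.6) = 4.32 - 26.04 = -21.72
(2) 1.4(4.8) + 1.7(14.2) + 0.7(18.6) = 6.72 + 24.14 + 13.02 = 43.88
(3) 1.2(4.8) + 1.7(17.5) + 0.3(14.2) = 5.76 + 29.75 + 4.26 = 39.77
(4) 1.3(4.8) + 1.6(3.5) + 0.5(17.5) = 6.24 + 5.60 + 8.75 = 20.59
(5) 1.35(4.8) = 6.48
The largest value is 43.88 kN/m from combination 2.

Combination 2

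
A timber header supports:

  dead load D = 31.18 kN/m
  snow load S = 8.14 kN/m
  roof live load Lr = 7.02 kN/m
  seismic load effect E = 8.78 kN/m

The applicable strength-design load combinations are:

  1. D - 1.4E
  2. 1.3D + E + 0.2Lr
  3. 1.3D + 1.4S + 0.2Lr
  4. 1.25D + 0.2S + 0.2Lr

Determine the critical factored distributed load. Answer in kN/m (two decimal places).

1. 1.0(31.18) - 1.4(8.78) = 31.18 - 12.29 = 18.89
2. 1.3(31.18) + 1.0(8.78) + 0.2(7.02) = 50.72
3. 1.3(31.18) + 1.4(8.14) + 0.2(7.02) = 40.53 + 11.40 + 1.40 = 53.33
4. 1.25(31.18) + 0.2(8.14) + 0.2(7.02) = 38.98 + 1.63 + 1.40 = 42.01
Combination 3 governs: w_u = 53.33 kN/m.

53.33 kN/m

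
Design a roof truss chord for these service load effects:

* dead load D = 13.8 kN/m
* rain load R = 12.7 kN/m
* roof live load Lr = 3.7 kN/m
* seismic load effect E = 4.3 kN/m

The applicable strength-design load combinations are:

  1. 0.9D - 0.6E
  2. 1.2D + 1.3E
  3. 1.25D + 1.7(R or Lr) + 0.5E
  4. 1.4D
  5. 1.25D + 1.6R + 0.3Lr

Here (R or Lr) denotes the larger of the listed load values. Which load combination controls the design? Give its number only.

Combination 3

(R or Lr) → R = 12.7 kN/m.
1. 0.9(13.8) - 0.6(4.3) = 12.42 - 2.58 = 9.84
2. 1.2(13.8) + 1.3(4.3) = 16.56 + 5.59 = 22.15
3. 1.25(13.8) + 1.7(12.7) + 0.5(4.3) = 17.25 + 21.59 + 2.15 = 40.99
4. 1.4(13.8) = 19.32
5. 1.25(13.8) + 1.6(12.7) + 0.3(3.7) = 17.25 + 20.32 + 1.11 = 38.68
The largest value is 40.99 kN/m from combination 3.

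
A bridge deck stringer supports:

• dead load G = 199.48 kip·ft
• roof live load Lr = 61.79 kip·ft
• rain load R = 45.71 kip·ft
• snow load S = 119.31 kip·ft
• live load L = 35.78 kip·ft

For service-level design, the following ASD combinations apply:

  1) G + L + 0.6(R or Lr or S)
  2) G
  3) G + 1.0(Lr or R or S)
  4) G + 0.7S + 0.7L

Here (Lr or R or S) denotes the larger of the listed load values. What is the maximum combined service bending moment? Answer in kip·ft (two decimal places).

(R or Lr or S) → S = 119.31 kip·ft; (Lr or R or S) → S = 119.31 kip·ft.
1) 1.0(199.48) + 1.0(35.78) + 0.6(119.31) = 306.85
2) 1.0(199.48) = 199.48
3) 1.0(199.48) + 1.0(119.31) = 318.79
4) 1.0(199.48) + 0.7(119.31) + 0.7(35.78) = 308.04
Maximum is from combination 3.

318.79 kip·ft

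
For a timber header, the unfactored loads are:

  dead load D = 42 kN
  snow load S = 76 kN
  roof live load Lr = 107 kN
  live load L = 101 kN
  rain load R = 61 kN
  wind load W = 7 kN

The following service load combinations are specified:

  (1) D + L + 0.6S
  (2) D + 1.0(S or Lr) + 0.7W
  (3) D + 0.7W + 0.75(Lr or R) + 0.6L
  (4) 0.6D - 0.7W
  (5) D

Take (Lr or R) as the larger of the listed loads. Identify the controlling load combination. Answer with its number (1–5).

(S or Lr) → Lr = 107 kN; (Lr or R) → Lr = 107 kN.
(1) 1.0(42) + 1.0(101) + 0.6(76) = 42.0 + 101.0 + 45.6 = 188.6
(2) 1.0(42) + 1.0(107) + 0.7(7) = 42.0 + 107.0 + 4.9 = 153.9
(3) 1.0(42) + 0.7(7) + 0.75(107) + 0.6(101) = 42.0 + 4.9 + 80.3 + 60.6 = 187.8
(4) 0.6(42) - 0.7(7) = 25.2 - 4.9 = 20.3
(5) 1.0(42) = 42.0
The largest value is 188.6 kN from combination 1.

Combination 1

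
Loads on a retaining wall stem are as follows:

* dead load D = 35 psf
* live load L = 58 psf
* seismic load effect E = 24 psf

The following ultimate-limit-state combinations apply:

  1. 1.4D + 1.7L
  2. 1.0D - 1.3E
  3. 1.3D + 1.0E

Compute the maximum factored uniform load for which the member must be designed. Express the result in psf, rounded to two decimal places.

1. 1.4(35) + 1.7(58) = 147.60
2. 1.0(35) - 1.3(24) = 3.80
3. 1.3(35) + 1.0(24) = 69.50
The controlling combination is 1, giving 147.60 psf.

147.60 psf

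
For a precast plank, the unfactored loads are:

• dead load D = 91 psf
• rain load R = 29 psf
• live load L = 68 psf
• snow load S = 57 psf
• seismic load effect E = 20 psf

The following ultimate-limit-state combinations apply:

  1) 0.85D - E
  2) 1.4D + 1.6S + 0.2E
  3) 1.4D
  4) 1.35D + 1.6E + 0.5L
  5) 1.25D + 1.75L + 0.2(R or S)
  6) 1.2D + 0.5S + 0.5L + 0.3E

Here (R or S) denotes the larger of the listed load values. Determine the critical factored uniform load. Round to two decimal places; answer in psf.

(R or S) → S = 57 psf.
1) 0.85(91) - 1.0(20) = 57.35
2) 1.4(91) + 1.6(57) + 0.2(20) = 222.60
3) 1.4(91) = 127.40
4) 1.35(91) + 1.6(20) + 0.5(68) = 188.85
5) 1.25(91) + 1.75(68) + 0.2(57) = 244.15
6) 1.2(91) + 0.5(57) + 0.5(68) + 0.3(20) = 177.70
Combination 5 governs: q_u = 244.15 psf.

244.15 psf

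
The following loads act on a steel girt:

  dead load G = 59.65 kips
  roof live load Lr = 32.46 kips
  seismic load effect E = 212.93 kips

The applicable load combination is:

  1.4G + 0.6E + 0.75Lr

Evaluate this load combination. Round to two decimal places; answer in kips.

235.61 kips

1.4(59.65) + 0.6(212.93) + 0.75(32.46) = 235.61
P_u = 235.61 kips.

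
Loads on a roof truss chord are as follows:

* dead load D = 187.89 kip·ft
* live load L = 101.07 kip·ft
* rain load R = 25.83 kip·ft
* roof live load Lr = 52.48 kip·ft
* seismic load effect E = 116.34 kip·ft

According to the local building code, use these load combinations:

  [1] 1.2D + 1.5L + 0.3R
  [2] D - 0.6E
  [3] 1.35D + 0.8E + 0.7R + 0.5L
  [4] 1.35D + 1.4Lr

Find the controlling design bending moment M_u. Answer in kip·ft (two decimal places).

415.34 kip·ft

[1] 1.2(187.89) + 1.5(101.07) + 0.3(25.83) = 384.82
[2] 1.0(187.89) - 0.6(116.34) = 187.89 - 69.80 = 118.09
[3] 1.35(187.89) + 0.8(116.34) + 0.7(25.83) + 0.5(101.07) = 253.65 + 93.07 + 18.08 + 50.54 = 415.34
[4] 1.35(187.89) + 1.4(52.48) = 253.65 + 73.47 = 327.12
The controlling combination is 3, giving 415.34 kip·ft.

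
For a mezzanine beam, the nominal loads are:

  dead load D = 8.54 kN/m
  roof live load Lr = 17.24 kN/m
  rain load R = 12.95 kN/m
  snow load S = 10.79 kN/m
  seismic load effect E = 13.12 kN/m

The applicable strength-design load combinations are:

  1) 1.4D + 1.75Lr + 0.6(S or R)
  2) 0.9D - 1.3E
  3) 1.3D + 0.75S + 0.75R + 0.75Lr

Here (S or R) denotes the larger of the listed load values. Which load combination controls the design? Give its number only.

Combination 1

(S or R) → R = 12.95 kN/m.
1) 1.4(8.54) + 1.75(17.24) + 0.6(12.95) = 49.90
2) 0.9(8.54) - 1.3(13.12) = -9.37
3) 1.3(8.54) + 0.75(10.79) + 0.75(12.95) + 0.75(17.24) = 41.84
The largest value is 49.90 kN/m from combination 1.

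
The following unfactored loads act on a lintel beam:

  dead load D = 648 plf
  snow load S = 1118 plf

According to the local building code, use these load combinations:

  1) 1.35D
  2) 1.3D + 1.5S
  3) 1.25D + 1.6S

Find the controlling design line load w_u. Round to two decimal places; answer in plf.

1) 1.35(648) = 874.80
2) 1.3(648) + 1.5(1118) = 842.40 + 1677.00 = 2519.40
3) 1.25(648) + 1.6(1118) = 810.00 + 1788.80 = 2598.80
Combination 3 governs: w_u = 2598.80 plf.

2598.80 plf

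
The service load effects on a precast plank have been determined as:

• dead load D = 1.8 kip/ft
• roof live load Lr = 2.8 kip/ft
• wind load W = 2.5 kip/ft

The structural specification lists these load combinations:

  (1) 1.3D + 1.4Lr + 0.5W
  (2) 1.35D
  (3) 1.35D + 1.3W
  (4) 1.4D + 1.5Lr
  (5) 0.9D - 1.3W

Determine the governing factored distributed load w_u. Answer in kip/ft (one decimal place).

(1) 1.3(1.8) + 1.4(2.8) + 0.5(2.5) = 2.3 + 3.9 + 1.3 = 7.5
(2) 1.35(1.8) = 2.4
(3) 1.35(1.8) + 1.3(2.5) = 2.4 + 3.3 = 5.7
(4) 1.4(1.8) + 1.5(2.8) = 2.5 + 4.2 = 6.7
(5) 0.9(1.8) - 1.3(2.5) = -1.6
The controlling combination is 1, giving 7.5 kip/ft.

7.5 kip/ft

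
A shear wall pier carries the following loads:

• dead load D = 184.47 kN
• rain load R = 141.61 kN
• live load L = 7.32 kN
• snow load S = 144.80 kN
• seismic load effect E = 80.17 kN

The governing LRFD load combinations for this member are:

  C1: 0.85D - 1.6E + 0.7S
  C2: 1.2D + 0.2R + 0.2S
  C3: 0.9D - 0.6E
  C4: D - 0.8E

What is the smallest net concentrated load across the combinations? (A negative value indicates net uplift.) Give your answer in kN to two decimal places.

117.92 kN

C1: 0.85(184.47) - 1.6(80.17) + 0.7(144.80) = 129.89
C2: 1.2(184.47) + 0.2(141.61) + 0.2(144.80) = 278.65
C3: 0.9(184.47) - 0.6(80.17) = 117.92
C4: 1.0(184.47) - 0.8(80.17) = 120.33
Combination 3 gives the minimum: 117.92 kN.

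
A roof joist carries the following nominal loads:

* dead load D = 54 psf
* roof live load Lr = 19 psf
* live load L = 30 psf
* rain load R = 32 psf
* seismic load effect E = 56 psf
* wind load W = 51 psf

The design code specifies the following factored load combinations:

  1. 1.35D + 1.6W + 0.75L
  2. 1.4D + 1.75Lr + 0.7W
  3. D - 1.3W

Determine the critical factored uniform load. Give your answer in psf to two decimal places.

177.00 psf

1. 1.35(54) + 1.6(51) + 0.75(30) = 72.90 + 81.60 + 22.50 = 177.00
2. 1.4(54) + 1.75(19) + 0.7(51) = 75.60 + 33.25 + 35.70 = 144.55
3. 1.0(54) - 1.3(51) = 54.00 - 66.30 = -12.30
Maximum is from combination 1.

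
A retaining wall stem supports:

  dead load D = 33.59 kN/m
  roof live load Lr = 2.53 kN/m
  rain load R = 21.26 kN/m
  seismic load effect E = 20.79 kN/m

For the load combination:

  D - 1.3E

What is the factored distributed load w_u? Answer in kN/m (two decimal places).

1.0(33.59) - 1.3(20.79) = 33.59 - 27.03 = 6.56
w_u = 6.56 kN/m.

6.56 kN/m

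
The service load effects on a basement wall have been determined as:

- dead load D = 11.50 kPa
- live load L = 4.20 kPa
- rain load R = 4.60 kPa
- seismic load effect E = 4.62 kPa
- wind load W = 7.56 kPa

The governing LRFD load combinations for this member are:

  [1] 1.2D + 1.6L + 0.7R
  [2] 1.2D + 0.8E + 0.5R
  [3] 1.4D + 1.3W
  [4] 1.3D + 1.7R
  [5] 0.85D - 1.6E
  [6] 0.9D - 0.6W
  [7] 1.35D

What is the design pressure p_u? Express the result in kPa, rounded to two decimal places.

25.93 kPa

[1] 1.2(11.50) + 1.6(4.20) + 0.7(4.60) = 13.80 + 6.72 + 3.22 = 23.74
[2] 1.2(11.50) + 0.8(4.62) + 0.5(4.60) = 13.80 + 3.70 + 2.30 = 19.80
[3] 1.4(11.50) + 1.3(7.56) = 16.10 + 9.83 = 25.93
[4] 1.3(11.50) + 1.7(4.60) = 14.95 + 7.82 = 22.77
[5] 0.85(11.50) - 1.6(4.62) = 2.38
[6] 0.9(11.50) - 0.6(7.56) = 10.35 - 4.54 = 5.81
[7] 1.35(11.50) = 15.53
Combination 3 governs: p_u = 25.93 kPa.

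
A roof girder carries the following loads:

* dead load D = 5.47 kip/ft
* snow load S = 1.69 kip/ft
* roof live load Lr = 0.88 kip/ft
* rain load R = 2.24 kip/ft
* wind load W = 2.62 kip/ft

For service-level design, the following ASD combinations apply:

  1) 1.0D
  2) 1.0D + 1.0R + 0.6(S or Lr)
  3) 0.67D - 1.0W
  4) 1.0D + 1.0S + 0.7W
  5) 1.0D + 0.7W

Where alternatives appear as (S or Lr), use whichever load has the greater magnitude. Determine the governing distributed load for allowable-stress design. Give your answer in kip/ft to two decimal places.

8.99 kip/ft

(S or Lr) → S = 1.69 kip/ft.
1) 1.0(5.47) = 5.47
2) 1.0(5.47) + 1.0(2.24) + 0.6(1.69) = 8.72
3) 0.67(5.47) - 1.0(2.62) = 1.04
4) 1.0(5.47) + 1.0(1.69) + 0.7(2.62) = 8.99
5) 1.0(5.47) + 0.7(2.62) = 7.30
Maximum is from combination 4.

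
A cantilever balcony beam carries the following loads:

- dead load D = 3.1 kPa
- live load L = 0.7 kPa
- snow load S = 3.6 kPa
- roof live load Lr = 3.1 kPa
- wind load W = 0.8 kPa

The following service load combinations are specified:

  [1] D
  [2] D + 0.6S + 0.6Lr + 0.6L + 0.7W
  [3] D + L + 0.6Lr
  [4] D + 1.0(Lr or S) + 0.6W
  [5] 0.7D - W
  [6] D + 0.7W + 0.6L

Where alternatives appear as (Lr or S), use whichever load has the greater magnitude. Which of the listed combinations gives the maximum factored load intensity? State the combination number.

(Lr or S) → S = 3.6 kPa.
[1] 1.0(3.1) = 3.10
[2] 1.0(3.1) + 0.6(3.6) + 0.6(3.1) + 0.6(0.7) + 0.7(0.8) = 3.10 + 2.16 + 1.86 + 0.42 + 0.56 = 8.10
[3] 1.0(3.1) + 1.0(0.7) + 0.6(3.1) = 3.10 + 0.70 + 1.86 = 5.66
[4] 1.0(3.1) + 1.0(3.6) + 0.6(0.8) = 3.10 + 3.60 + 0.48 = 7.18
[5] 0.7(3.1) - 1.0(0.8) = 2.17 - 0.80 = 1.37
[6] 1.0(3.1) + 0.7(0.8) + 0.6(0.7) = 3.10 + 0.56 + 0.42 = 4.08
The largest value is 8.10 kPa from combination 2.

Combination 2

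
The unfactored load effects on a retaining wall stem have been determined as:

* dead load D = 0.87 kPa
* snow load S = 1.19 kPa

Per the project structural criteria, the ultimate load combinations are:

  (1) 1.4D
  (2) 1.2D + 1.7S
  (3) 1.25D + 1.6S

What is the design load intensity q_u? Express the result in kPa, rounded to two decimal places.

3.07 kPa

(1) 1.4(0.87) = 1.22
(2) 1.2(0.87) + 1.7(1.19) = 3.07
(3) 1.25(0.87) + 1.6(1.19) = 1.09 + 1.90 = 2.99
The controlling combination is 2, giving 3.07 kPa.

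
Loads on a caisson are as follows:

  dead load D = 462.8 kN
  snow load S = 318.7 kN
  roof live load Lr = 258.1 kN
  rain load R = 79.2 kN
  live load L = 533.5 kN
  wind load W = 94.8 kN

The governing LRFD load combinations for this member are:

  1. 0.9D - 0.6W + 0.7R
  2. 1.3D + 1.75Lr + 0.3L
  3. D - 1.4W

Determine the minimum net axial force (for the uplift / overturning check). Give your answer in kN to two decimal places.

1. 0.9(462.8) - 0.6(94.8) + 0.7(79.2) = 416.52 - 56.88 + 55.44 = 415.08
2. 1.3(462.8) + 1.75(258.1) + 0.3(533.5) = 601.64 + 451.68 + 160.05 = 1213.37
3. 1.0(462.8) - 1.4(94.8) = 462.80 - 132.72 = 330.08
Combination 3 gives the minimum: 330.08 kN.

330.08 kN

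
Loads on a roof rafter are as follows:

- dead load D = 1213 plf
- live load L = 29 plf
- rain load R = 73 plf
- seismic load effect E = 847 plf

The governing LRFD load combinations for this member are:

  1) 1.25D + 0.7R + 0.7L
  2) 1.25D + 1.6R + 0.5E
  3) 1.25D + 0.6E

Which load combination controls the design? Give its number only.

Combination 2

1) 1.25(1213) + 0.7(73) + 0.7(29) = 1516.25 + 51.10 + 20.30 = 1587.65
2) 1.25(1213) + 1.6(73) + 0.5(847) = 1516.25 + 116.80 + 423.50 = 2056.55
3) 1.25(1213) + 0.6(847) = 1516.25 + 508.20 = 2024.45
The largest value is 2056.55 plf from combination 2.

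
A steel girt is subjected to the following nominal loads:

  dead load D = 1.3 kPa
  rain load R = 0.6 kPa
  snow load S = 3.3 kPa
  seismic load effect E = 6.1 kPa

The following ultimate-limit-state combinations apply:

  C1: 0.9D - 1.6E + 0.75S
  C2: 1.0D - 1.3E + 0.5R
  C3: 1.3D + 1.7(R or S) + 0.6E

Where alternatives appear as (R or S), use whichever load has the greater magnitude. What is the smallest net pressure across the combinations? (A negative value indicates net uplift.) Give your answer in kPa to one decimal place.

(R or S) → S = 3.3 kPa.
C1: 0.9(1.3) - 1.6(6.1) + 0.75(3.3) = 1.2 - 9.8 + 2.5 = -6.1
C2: 1.0(1.3) - 1.3(6.1) + 0.5(0.6) = 1.3 - 7.9 + 0.3 = -6.3
C3: 1.3(1.3) + 1.7(3.3) + 0.6(6.1) = 1.7 + 5.6 + 3.7 = 11.0
Combination 2 gives the minimum: -6.3 kPa.

-6.3 kPa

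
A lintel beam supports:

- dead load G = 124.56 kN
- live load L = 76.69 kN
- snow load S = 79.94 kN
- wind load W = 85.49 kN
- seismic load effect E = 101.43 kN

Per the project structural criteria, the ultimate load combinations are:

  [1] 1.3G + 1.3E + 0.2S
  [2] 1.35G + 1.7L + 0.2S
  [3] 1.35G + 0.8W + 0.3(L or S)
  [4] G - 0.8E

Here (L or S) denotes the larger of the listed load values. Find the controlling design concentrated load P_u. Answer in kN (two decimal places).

(L or S) → S = 79.94 kN.
[1] 1.3(124.56) + 1.3(101.43) + 0.2(79.94) = 161.93 + 131.86 + 15.99 = 309.78
[2] 1.35(124.56) + 1.7(76.69) + 0.2(79.94) = 168.16 + 130.37 + 15.99 = 314.52
[3] 1.35(124.56) + 0.8(85.49) + 0.3(79.94) = 168.16 + 68.39 + 23.98 = 260.53
[4] 1.0(124.56) - 0.8(101.43) = 124.56 - 81.14 = 43.42
The controlling combination is 2, giving 314.52 kN.

314.52 kN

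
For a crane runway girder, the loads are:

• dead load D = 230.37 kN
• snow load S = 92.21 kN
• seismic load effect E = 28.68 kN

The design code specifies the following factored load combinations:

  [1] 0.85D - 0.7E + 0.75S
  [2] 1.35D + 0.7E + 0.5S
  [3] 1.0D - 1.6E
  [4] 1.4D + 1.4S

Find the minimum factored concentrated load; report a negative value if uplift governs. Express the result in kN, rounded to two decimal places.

184.48 kN

[1] 0.85(230.37) - 0.7(28.68) + 0.75(92.21) = 244.90
[2] 1.35(230.37) + 0.7(28.68) + 0.5(92.21) = 377.18
[3] 1.0(230.37) - 1.6(28.68) = 184.48
[4] 1.4(230.37) + 1.4(92.21) = 451.61
Combination 3 gives the minimum: 184.48 kN.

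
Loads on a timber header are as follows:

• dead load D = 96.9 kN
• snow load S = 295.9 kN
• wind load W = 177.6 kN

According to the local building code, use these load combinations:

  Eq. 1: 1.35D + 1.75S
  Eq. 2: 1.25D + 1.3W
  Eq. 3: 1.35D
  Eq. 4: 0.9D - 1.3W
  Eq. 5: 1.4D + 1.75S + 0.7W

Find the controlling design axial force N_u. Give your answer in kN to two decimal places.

Eq. 1: 1.35(96.9) + 1.75(295.9) = 648.64
Eq. 2: 1.25(96.9) + 1.3(177.6) = 352.01
Eq. 3: 1.35(96.9) = 130.82
Eq. 4: 0.9(96.9) - 1.3(177.6) = -143.67
Eq. 5: 1.4(96.9) + 1.75(295.9) + 0.7(177.6) = 777.81
The controlling combination is 5, giving 777.81 kN.

777.81 kN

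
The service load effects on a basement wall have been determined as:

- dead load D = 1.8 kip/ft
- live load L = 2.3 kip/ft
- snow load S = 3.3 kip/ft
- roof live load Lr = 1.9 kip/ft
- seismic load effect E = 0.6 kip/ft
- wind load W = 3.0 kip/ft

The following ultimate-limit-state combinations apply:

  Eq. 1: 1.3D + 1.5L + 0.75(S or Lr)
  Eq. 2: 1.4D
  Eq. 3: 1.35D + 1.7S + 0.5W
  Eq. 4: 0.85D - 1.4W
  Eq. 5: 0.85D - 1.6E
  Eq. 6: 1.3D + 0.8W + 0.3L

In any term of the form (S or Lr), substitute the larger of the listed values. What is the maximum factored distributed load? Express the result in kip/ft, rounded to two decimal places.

9.54 kip/ft

(S or Lr) → S = 3.3 kip/ft.
Eq. 1: 1.3(1.8) + 1.5(2.3) + 0.75(3.3) = 8.27
Eq. 2: 1.4(1.8) = 2.52
Eq. 3: 1.35(1.8) + 1.7(3.3) + 0.5(3.0) = 9.54
Eq. 4: 0.85(1.8) - 1.4(3.0) = -2.67
Eq. 5: 0.85(1.8) - 1.6(0.6) = 0.57
Eq. 6: 1.3(1.8) + 0.8(3.0) + 0.3(2.3) = 5.43
The controlling combination is 3, giving 9.54 kip/ft.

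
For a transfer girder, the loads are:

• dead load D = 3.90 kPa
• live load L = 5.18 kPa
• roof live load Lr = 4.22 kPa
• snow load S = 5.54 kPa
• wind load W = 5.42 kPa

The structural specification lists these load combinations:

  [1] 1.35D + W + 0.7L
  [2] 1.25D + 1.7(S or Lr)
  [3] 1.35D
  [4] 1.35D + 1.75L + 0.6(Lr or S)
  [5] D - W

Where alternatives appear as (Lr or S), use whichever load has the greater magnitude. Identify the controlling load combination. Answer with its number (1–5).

(S or Lr) → S = 5.54 kPa; (Lr or S) → S = 5.54 kPa.
[1] 1.35(3.90) + 1.0(5.42) + 0.7(5.18) = 14.31
[2] 1.25(3.90) + 1.7(5.54) = 14.29
[3] 1.35(3.90) = 5.27
[4] 1.35(3.90) + 1.75(5.18) + 0.6(5.54) = 17.65
[5] 1.0(3.90) - 1.0(5.42) = 3.90 - 5.42 = -1.52
The largest value is 17.65 kPa from combination 4.

Combination 4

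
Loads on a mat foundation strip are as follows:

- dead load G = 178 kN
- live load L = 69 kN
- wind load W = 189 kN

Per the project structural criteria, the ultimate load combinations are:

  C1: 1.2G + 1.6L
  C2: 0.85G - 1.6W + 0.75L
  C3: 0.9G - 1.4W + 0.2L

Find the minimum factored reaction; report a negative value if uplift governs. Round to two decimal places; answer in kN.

C1: 1.2(178) + 1.6(69) = 213.60 + 110.40 = 324.00
C2: 0.85(178) - 1.6(189) + 0.75(69) = 151.30 - 302.40 + 51.75 = -99.35
C3: 0.9(178) - 1.4(189) + 0.2(69) = 160.20 - 264.60 + 13.80 = -90.60
Combination 2 gives the minimum: -99.35 kN.

-99.35 kN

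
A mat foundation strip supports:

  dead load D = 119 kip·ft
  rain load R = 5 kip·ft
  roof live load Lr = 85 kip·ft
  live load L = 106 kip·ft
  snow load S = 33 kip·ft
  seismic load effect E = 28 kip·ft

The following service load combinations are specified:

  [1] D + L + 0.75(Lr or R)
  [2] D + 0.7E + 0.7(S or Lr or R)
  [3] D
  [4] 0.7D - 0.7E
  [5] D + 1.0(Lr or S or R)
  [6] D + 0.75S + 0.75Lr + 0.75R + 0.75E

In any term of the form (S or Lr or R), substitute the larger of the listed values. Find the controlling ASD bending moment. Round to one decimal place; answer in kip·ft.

288.8 kip·ft

(Lr or R) → Lr = 85 kip·ft; (S or Lr or R) → Lr = 85 kip·ft; (Lr or S or R) → Lr = 85 kip·ft.
[1] 1.0(119) + 1.0(106) + 0.75(85) = 288.8
[2] 1.0(119) + 0.7(28) + 0.7(85) = 198.1
[3] 1.0(119) = 119.0
[4] 0.7(119) - 0.7(28) = 63.7
[5] 1.0(119) + 1.0(85) = 204.0
[6] 1.0(119) + 0.75(33) + 0.75(85) + 0.75(5) + 0.75(28) = 232.3
Combination 1 governs: M = 288.8 kip·ft.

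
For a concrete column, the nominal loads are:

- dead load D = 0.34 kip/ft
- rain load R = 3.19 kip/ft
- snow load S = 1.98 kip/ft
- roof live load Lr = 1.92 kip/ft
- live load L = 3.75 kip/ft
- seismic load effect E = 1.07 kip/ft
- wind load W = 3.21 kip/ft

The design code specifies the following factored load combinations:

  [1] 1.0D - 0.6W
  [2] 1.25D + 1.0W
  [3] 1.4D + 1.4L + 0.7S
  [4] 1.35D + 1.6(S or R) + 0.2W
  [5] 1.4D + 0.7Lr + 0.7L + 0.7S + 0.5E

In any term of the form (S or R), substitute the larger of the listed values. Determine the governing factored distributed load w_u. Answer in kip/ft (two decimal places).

7.11 kip/ft

(S or R) → R = 3.19 kip/ft.
[1] 1.0(0.34) - 0.6(3.21) = 0.34 - 1.93 = -1.59
[2] 1.25(0.34) + 1.0(3.21) = 0.43 + 3.21 = 3.64
[3] 1.4(0.34) + 1.4(3.75) + 0.7(1.98) = 7.11
[4] 1.35(0.34) + 1.6(3.19) + 0.2(3.21) = 6.21
[5] 1.4(0.34) + 0.7(1.92) + 0.7(3.75) + 0.7(1.98) + 0.5(1.07) = 6.37
Maximum is from combination 3.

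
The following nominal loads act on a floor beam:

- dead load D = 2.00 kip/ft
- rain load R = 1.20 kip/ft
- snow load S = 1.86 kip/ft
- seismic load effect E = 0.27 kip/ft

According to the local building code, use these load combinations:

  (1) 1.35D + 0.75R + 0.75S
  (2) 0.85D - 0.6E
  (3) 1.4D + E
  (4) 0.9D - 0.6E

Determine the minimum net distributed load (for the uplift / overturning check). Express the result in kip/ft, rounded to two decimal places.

(1) 1.35(2.00) + 0.75(1.20) + 0.75(1.86) = 5.00
(2) 0.85(2.00) - 0.6(0.27) = 1.54
(3) 1.4(2.00) + 1.0(0.27) = 3.07
(4) 0.9(2.00) - 0.6(0.27) = 1.64
Combination 2 gives the minimum: 1.54 kip/ft.

1.54 kip/ft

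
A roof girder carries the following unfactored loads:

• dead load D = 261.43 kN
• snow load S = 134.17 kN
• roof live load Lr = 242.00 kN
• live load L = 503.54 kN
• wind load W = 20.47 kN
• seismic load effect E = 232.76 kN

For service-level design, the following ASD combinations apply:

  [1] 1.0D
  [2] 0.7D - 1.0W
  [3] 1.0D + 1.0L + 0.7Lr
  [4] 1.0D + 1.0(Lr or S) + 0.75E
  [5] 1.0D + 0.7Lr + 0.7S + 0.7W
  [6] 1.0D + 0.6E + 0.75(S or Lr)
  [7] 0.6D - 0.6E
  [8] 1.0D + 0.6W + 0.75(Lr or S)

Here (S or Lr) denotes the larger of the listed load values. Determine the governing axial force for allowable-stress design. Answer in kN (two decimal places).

(Lr or S) → Lr = 242.00 kN; (S or Lr) → Lr = 242.00 kN.
[1] 1.0(261.43) = 261.43
[2] 0.7(261.43) - 1.0(20.47) = 183.00 - 20.47 = 162.53
[3] 1.0(261.43) + 1.0(503.54) + 0.7(242.00) = 261.43 + 503.54 + 169.40 = 934.37
[4] 1.0(261.43) + 1.0(242.00) + 0.75(232.76) = 261.43 + 242.00 + 174.57 = 678.00
[5] 1.0(261.43) + 0.7(242.00) + 0.7(134.17) + 0.7(20.47) = 261.43 + 169.40 + 93.92 + 14.33 = 539.08
[6] 1.0(261.43) + 0.6(232.76) + 0.75(242.00) = 261.43 + 139.66 + 181.50 = 582.59
[7] 0.6(261.43) - 0.6(232.76) = 156.86 - 139.66 = 17.20
[8] 1.0(261.43) + 0.6(20.47) + 0.75(242.00) = 261.43 + 12.28 + 181.50 = 455.21
Combination 3 governs: N = 934.37 kN.

934.37 kN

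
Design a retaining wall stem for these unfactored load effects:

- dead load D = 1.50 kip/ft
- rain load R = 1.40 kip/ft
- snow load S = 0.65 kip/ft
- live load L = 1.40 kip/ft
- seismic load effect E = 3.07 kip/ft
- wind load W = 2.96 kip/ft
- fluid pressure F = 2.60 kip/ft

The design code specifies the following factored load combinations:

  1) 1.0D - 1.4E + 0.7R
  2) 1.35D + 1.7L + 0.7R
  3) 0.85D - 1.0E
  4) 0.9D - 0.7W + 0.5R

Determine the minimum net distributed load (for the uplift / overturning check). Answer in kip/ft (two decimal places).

-1.82 kip/ft

1) 1.0(1.50) - 1.4(3.07) + 0.7(1.40) = 1.50 - 4.30 + 0.98 = -1.82
2) 1.35(1.50) + 1.7(1.40) + 0.7(1.40) = 2.03 + 2.38 + 0.98 = 5.39
3) 0.85(1.50) - 1.0(3.07) = -1.80
4) 0.9(1.50) - 0.7(2.96) + 0.5(1.40) = 1.35 - 2.07 + 0.70 = -0.02
Combination 1 gives the minimum: -1.82 kip/ft.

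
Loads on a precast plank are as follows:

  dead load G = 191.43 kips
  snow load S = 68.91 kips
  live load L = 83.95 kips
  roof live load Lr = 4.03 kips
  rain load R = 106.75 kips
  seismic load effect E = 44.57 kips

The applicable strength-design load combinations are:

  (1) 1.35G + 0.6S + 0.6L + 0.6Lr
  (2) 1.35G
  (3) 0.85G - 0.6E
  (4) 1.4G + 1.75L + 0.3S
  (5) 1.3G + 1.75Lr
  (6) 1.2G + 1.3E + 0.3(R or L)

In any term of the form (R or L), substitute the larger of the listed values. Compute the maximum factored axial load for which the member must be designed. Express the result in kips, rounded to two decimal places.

(R or L) → R = 106.75 kips.
(1) 1.35(191.43) + 0.6(68.91) + 0.6(83.95) + 0.6(4.03) = 352.56
(2) 1.35(191.43) = 258.43
(3) 0.85(191.43) - 0.6(44.57) = 135.97
(4) 1.4(191.43) + 1.75(83.95) + 0.3(68.91) = 435.59
(5) 1.3(191.43) + 1.75(4.03) = 248.86 + 7.05 = 255.91
(6) 1.2(191.43) + 1.3(44.57) + 0.3(106.75) = 319.68
Combination 4 governs: P_u = 435.59 kips.

435.59 kips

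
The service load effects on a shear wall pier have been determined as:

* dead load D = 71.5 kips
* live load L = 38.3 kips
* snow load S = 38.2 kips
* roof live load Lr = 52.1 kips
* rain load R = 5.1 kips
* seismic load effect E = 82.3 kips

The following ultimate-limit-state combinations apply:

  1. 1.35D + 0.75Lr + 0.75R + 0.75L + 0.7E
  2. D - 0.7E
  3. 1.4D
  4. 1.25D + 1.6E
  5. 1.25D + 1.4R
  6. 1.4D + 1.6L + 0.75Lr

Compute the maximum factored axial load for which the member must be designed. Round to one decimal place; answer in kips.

225.8 kips

1. 1.35(71.5) + 0.75(52.1) + 0.75(5.1) + 0.75(38.3) + 0.7(82.3) = 225.8
2. 1.0(71.5) - 0.7(82.3) = 13.9
3. 1.4(71.5) = 100.1
4. 1.25(71.5) + 1.6(82.3) = 221.1
5. 1.25(71.5) + 1.4(5.1) = 96.5
6. 1.4(71.5) + 1.6(38.3) + 0.75(52.1) = 200.5
The controlling combination is 1, giving 225.8 kips.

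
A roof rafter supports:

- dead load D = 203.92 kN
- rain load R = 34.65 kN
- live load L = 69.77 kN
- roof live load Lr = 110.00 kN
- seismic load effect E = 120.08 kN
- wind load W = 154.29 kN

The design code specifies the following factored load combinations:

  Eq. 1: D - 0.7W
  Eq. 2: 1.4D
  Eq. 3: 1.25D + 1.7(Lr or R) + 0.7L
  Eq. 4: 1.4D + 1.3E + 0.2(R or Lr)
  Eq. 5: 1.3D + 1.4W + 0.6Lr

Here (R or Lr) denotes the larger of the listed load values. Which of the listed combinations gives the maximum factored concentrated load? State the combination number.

Combination 5

(Lr or R) → Lr = 110.00 kN; (R or Lr) → Lr = 110.00 kN.
Eq. 1: 1.0(203.92) - 0.7(154.29) = 95.92
Eq. 2: 1.4(203.92) = 285.49
Eq. 3: 1.25(203.92) + 1.7(110.00) + 0.7(69.77) = 490.74
Eq. 4: 1.4(203.92) + 1.3(120.08) + 0.2(110.00) = 463.59
Eq. 5: 1.3(203.92) + 1.4(154.29) + 0.6(110.00) = 547.10
The largest value is 547.10 kN from combination 5.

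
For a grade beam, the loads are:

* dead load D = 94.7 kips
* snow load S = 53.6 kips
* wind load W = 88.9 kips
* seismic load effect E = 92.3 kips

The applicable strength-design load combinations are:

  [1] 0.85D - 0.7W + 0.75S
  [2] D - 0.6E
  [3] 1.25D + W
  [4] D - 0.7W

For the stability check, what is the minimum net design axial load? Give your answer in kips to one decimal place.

32.5 kips

[1] 0.85(94.7) - 0.7(88.9) + 0.75(53.6) = 58.5
[2] 1.0(94.7) - 0.6(92.3) = 39.3
[3] 1.25(94.7) + 1.0(88.9) = 207.3
[4] 1.0(94.7) - 0.7(88.9) = 32.5
Combination 4 gives the minimum: 32.5 kips.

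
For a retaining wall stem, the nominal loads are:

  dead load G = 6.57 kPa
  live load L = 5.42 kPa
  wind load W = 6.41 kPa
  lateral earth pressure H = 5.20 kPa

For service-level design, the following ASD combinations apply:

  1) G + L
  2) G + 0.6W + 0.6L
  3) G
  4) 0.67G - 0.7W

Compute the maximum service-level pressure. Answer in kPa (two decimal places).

13.67 kPa

1) 1.0(6.57) + 1.0(5.42) = 6.57 + 5.42 = 11.99
2) 1.0(6.57) + 0.6(6.41) + 0.6(5.42) = 6.57 + 3.85 + 3.25 = 13.67
3) 1.0(6.57) = 6.57
4) 0.67(6.57) - 0.7(6.41) = 4.40 - 4.49 = -0.09
Maximum is from combination 2.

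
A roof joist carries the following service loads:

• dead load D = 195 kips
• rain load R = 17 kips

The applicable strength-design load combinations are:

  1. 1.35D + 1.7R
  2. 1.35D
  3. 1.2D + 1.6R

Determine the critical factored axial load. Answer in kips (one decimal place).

292.2 kips

1. 1.35(195) + 1.7(17) = 263.3 + 28.9 = 292.2
2. 1.35(195) = 263.3
3. 1.2(195) + 1.6(17) = 234.0 + 27.2 = 261.2
Combination 1 governs: P_u = 292.2 kips.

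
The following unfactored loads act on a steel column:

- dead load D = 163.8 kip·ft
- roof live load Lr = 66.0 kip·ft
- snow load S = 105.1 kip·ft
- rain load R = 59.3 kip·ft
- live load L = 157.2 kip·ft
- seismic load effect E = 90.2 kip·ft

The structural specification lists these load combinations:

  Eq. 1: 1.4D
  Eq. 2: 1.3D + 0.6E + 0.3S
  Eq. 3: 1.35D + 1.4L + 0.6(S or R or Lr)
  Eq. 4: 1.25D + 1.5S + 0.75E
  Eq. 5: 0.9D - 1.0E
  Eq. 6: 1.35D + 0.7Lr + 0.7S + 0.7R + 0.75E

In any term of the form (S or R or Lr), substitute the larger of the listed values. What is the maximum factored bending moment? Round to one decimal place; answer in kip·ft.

504.3 kip·ft

(S or R or Lr) → S = 105.1 kip·ft.
Eq. 1: 1.4(163.8) = 229.3
Eq. 2: 1.3(163.8) + 0.6(90.2) + 0.3(105.1) = 298.6
Eq. 3: 1.35(163.8) + 1.4(157.2) + 0.6(105.1) = 221.1 + 220.1 + 63.1 = 504.3
Eq. 4: 1.25(163.8) + 1.5(105.1) + 0.75(90.2) = 430.1
Eq. 5: 0.9(163.8) - 1.0(90.2) = 147.4 - 90.2 = 57.2
Eq. 6: 1.35(163.8) + 0.7(66.0) + 0.7(105.1) + 0.7(59.3) + 0.75(90.2) = 221.1 + 46.2 + 73.6 + 41.5 + 67.7 = 450.1
Combination 3 governs: M_u = 504.3 kip·ft.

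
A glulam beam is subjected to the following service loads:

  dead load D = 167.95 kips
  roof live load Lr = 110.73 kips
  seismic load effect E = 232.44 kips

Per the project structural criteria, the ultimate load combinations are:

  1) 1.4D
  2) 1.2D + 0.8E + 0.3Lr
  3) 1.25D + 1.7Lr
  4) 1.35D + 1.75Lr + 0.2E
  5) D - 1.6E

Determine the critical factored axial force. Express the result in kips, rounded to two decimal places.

467.00 kips

1) 1.4(167.95) = 235.13
2) 1.2(167.95) + 0.8(232.44) + 0.3(110.73) = 201.54 + 185.95 + 33.22 = 420.71
3) 1.25(167.95) + 1.7(110.73) = 209.94 + 188.24 = 398.18
4) 1.35(167.95) + 1.75(110.73) + 0.2(232.44) = 226.73 + 193.78 + 46.49 = 467.00
5) 1.0(167.95) - 1.6(232.44) = 167.95 - 371.90 = -203.95
Combination 4 governs: P_u = 467.00 kips.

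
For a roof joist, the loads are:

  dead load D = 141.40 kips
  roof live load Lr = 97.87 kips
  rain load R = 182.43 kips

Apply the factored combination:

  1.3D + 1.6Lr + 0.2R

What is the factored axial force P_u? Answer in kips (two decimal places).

1.3(141.40) + 1.6(97.87) + 0.2(182.43) = 376.90
P_u = 376.90 kips.

376.90 kips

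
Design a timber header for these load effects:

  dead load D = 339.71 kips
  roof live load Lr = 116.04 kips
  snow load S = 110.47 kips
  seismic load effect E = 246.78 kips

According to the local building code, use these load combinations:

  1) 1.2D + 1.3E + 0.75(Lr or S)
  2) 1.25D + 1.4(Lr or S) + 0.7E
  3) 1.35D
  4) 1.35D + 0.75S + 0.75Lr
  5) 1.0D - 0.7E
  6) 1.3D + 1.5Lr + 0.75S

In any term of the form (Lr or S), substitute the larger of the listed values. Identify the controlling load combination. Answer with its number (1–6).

(Lr or S) → Lr = 116.04 kips.
1) 1.2(339.71) + 1.3(246.78) + 0.75(116.04) = 815.50
2) 1.25(339.71) + 1.4(116.04) + 0.7(246.78) = 759.84
3) 1.35(339.71) = 458.61
4) 1.35(339.71) + 0.75(110.47) + 0.75(116.04) = 458.61 + 82.85 + 87.03 = 628.49
5) 1.0(339.71) - 0.7(246.78) = 339.71 - 172.75 = 166.96
6) 1.3(339.71) + 1.5(116.04) + 0.75(110.47) = 698.54
The largest value is 815.50 kips from combination 1.

Combination 1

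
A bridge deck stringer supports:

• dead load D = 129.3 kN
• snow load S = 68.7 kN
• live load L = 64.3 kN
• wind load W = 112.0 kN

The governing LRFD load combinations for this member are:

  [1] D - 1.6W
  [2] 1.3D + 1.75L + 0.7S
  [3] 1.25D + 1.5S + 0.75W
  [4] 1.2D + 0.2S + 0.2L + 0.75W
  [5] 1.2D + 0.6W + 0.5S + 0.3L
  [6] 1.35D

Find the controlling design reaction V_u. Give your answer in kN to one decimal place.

348.7 kN

[1] 1.0(129.3) - 1.6(112.0) = -49.9
[2] 1.3(129.3) + 1.75(64.3) + 0.7(68.7) = 328.7
[3] 1.25(129.3) + 1.5(68.7) + 0.75(112.0) = 348.7
[4] 1.2(129.3) + 0.2(68.7) + 0.2(64.3) + 0.75(112.0) = 265.8
[5] 1.2(129.3) + 0.6(112.0) + 0.5(68.7) + 0.3(64.3) = 276.0
[6] 1.35(129.3) = 174.6
The controlling combination is 3, giving 348.7 kN.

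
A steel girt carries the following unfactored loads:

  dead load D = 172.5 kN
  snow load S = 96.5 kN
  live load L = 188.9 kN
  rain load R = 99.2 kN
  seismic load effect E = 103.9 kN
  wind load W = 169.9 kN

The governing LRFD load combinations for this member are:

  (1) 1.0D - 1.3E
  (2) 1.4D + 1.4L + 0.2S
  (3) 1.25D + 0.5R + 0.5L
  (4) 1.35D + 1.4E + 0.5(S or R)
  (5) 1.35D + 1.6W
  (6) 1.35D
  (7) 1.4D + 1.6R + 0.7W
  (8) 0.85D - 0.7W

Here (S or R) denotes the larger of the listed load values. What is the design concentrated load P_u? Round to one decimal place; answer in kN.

525.3 kN

(S or R) → R = 99.2 kN.
(1) 1.0(172.5) - 1.3(103.9) = 172.5 - 135.1 = 37.4
(2) 1.4(172.5) + 1.4(188.9) + 0.2(96.5) = 241.5 + 264.5 + 19.3 = 525.3
(3) 1.25(172.5) + 0.5(99.2) + 0.5(188.9) = 215.6 + 49.6 + 94.5 = 359.7
(4) 1.35(172.5) + 1.4(103.9) + 0.5(99.2) = 427.9
(5) 1.35(172.5) + 1.6(169.9) = 232.9 + 271.8 = 504.7
(6) 1.35(172.5) = 232.9
(7) 1.4(172.5) + 1.6(99.2) + 0.7(169.9) = 519.2
(8) 0.85(172.5) - 0.7(169.9) = 146.6 - 118.9 = 27.7
Maximum is from combination 2.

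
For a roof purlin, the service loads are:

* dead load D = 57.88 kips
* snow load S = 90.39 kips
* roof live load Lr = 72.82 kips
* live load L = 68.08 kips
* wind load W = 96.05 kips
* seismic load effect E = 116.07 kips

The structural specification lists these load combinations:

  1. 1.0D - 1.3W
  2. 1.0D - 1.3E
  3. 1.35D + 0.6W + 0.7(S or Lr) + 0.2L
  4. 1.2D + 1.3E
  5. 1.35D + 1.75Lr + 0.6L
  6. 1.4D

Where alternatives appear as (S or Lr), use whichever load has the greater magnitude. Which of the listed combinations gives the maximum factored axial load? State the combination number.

Combination 5

(S or Lr) → S = 90.39 kips.
1. 1.0(57.88) - 1.3(96.05) = 57.88 - 124.87 = -66.99
2. 1.0(57.88) - 1.3(116.07) = 57.88 - 150.89 = -93.01
3. 1.35(57.88) + 0.6(96.05) + 0.7(90.39) + 0.2(68.08) = 78.14 + 57.63 + 63.27 + 13.62 = 212.66
4. 1.2(57.88) + 1.3(116.07) = 69.46 + 150.89 = 220.35
5. 1.35(57.88) + 1.75(72.82) + 0.6(68.08) = 246.42
6. 1.4(57.88) = 81.03
The largest value is 246.42 kips from combination 5.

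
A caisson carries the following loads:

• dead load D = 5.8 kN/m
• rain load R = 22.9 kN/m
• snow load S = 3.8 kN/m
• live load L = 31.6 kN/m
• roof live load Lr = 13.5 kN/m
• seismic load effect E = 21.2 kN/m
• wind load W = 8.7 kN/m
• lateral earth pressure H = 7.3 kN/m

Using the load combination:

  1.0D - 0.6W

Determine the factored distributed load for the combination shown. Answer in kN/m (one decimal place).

1.0(5.8) - 0.6(8.7) = 5.8 - 5.2 = 0.6
w_u = 0.6 kN/m.

0.6 kN/m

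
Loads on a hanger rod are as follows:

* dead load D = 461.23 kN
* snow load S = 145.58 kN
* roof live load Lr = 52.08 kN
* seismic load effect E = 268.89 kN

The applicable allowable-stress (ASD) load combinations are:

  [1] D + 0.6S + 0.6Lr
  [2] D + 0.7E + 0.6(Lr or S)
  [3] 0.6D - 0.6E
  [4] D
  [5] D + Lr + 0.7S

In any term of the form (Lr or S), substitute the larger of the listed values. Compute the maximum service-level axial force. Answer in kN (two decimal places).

(Lr or S) → S = 145.58 kN.
[1] 1.0(461.23) + 0.6(145.58) + 0.6(52.08) = 579.83
[2] 1.0(461.23) + 0.7(268.89) + 0.6(145.58) = 736.80
[3] 0.6(461.23) - 0.6(268.89) = 115.40
[4] 1.0(461.23) = 461.23
[5] 1.0(461.23) + 1.0(52.08) + 0.7(145.58) = 615.22
The controlling combination is 2, giving 736.80 kN.

736.80 kN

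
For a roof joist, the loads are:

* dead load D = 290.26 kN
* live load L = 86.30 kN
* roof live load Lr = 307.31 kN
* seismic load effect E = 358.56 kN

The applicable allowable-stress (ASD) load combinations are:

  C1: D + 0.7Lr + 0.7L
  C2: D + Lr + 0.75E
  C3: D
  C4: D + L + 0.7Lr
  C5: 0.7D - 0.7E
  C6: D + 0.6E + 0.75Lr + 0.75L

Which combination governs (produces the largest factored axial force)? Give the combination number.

C1: 1.0(290.26) + 0.7(307.31) + 0.7(86.30) = 290.26 + 215.12 + 60.41 = 565.79
C2: 1.0(290.26) + 1.0(307.31) + 0.75(358.56) = 290.26 + 307.31 + 268.92 = 866.49
C3: 1.0(290.26) = 290.26
C4: 1.0(290.26) + 1.0(86.30) + 0.7(307.31) = 290.26 + 86.30 + 215.12 = 591.68
C5: 0.7(290.26) - 0.7(358.56) = 203.18 - 250.99 = -47.81
C6: 1.0(290.26) + 0.6(358.56) + 0.75(307.31) + 0.75(86.30) = 800.60
The largest value is 866.49 kN from combination 2.

Combination 2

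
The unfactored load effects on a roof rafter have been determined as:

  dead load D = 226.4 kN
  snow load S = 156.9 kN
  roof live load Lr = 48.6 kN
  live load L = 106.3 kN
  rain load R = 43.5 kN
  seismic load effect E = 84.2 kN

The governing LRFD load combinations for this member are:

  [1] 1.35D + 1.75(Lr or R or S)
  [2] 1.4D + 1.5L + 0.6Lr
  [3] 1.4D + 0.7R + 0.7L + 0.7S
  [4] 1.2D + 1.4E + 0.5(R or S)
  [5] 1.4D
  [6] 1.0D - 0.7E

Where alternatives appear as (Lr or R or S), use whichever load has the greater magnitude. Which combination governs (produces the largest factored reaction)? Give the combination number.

Combination 1

(Lr or R or S) → S = 156.9 kN; (R or S) → S = 156.9 kN.
[1] 1.35(226.4) + 1.75(156.9) = 580.2
[2] 1.4(226.4) + 1.5(106.3) + 0.6(48.6) = 505.6
[3] 1.4(226.4) + 0.7(43.5) + 0.7(106.3) + 0.7(156.9) = 531.7
[4] 1.2(226.4) + 1.4(84.2) + 0.5(156.9) = 468.0
[5] 1.4(226.4) = 317.0
[6] 1.0(226.4) - 0.7(84.2) = 167.5
The largest value is 580.2 kN from combination 1.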